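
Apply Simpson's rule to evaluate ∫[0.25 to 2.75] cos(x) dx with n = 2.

f(x) = cos(x)
a = 0.25, b = 2.75, n = 2
h = (b - a)/n = 1.250000

Simpson's rule: (h/3)[f(x₀) + 4f(x₁) + 2f(x₂) + ... + f(xₙ)]

x_0 = 0.2500, f(x_0) = 0.968912, coefficient = 1
x_1 = 1.5000, f(x_1) = 0.070737, coefficient = 4
x_2 = 2.7500, f(x_2) = -0.924302, coefficient = 1

I ≈ (1.250000/3) × 0.327559 = 0.136483
Exact value: 0.134257
Error: 0.002226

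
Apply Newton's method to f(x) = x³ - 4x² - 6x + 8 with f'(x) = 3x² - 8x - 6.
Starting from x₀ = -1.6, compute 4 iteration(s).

f(x) = x³ - 4x² - 6x + 8
f'(x) = 3x² - 8x - 6
x₀ = -1.6

Newton-Raphson formula: x_{n+1} = x_n - f(x_n)/f'(x_n)

Iteration 1:
  f(-1.600000) = 3.264000
  f'(-1.600000) = 14.480000
  x_1 = -1.600000 - 3.264000/14.480000 = -1.825414
Iteration 2:
  f(-1.825414) = -0.458596
  f'(-1.825414) = 18.599728
  x_2 = -1.825414 - (-0.458596)/18.599728 = -1.800758
Iteration 3:
  f(-1.800758) = -0.005746
  f'(-1.800758) = 18.134258
  x_3 = -1.800758 - (-0.005746)/18.134258 = -1.800441
Iteration 4:
  f(-1.800441) = -0.000001
  f'(-1.800441) = 18.128300
  x_4 = -1.800441 - (-0.000001)/18.128300 = -1.800441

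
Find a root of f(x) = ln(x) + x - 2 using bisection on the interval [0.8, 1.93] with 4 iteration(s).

f(x) = ln(x) + x - 2
Initial interval: [0.8, 1.93]

Iteration 1:
  c_1 = (0.800000 + 1.930000)/2 = 1.365000
  f(c_1) = f(1.365000) = -0.323846
  f(a) × f(c) ≥ 0, new interval: [1.365000, 1.930000]
Iteration 2:
  c_2 = (1.365000 + 1.930000)/2 = 1.647500
  f(c_2) = f(1.647500) = 0.146759
  f(a) × f(c) < 0, new interval: [1.365000, 1.647500]
Iteration 3:
  c_3 = (1.365000 + 1.647500)/2 = 1.506250
  f(c_3) = f(1.506250) = -0.084127
  f(a) × f(c) ≥ 0, new interval: [1.506250, 1.647500]
Iteration 4:
  c_4 = (1.506250 + 1.647500)/2 = 1.576875
  f(c_4) = f(1.576875) = 0.032320
  f(a) × f(c) < 0, new interval: [1.506250, 1.576875]

After 4 iteration(s), the approximation is c_4 = 1.576875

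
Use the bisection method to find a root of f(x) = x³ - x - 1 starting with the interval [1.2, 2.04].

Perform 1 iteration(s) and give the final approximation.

f(x) = x³ - x - 1
Initial interval: [1.2, 2.04]

Iteration 1:
  c_1 = (1.200000 + 2.040000)/2 = 1.620000
  f(c_1) = f(1.620000) = 1.631528
  f(a) × f(c) < 0, new interval: [1.200000, 1.620000]

After 1 iteration(s), the approximation is c_1 = 1.620000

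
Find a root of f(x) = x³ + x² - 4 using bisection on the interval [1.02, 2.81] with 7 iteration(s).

f(x) = x³ + x² - 4
Initial interval: [1.02, 2.81]

Iteration 1:
  c_1 = (1.020000 + 2.810000)/2 = 1.915000
  f(c_1) = f(1.915000) = 6.689961
  f(a) × f(c) < 0, new interval: [1.020000, 1.915000]
Iteration 2:
  c_2 = (1.020000 + 1.915000)/2 = 1.467500
  f(c_2) = f(1.467500) = 1.313900
  f(a) × f(c) < 0, new interval: [1.020000, 1.467500]
Iteration 3:
  c_3 = (1.020000 + 1.467500)/2 = 1.243750
  f(c_3) = f(1.243750) = -0.529112
  f(a) × f(c) ≥ 0, new interval: [1.243750, 1.467500]
Iteration 4:
  c_4 = (1.243750 + 1.467500)/2 = 1.355625
  f(c_4) = f(1.355625) = 0.328977
  f(a) × f(c) < 0, new interval: [1.243750, 1.355625]
Iteration 5:
  c_5 = (1.243750 + 1.355625)/2 = 1.299687
  f(c_5) = f(1.299687) = -0.115396
  f(a) × f(c) ≥ 0, new interval: [1.299687, 1.355625]
Iteration 6:
  c_6 = (1.299687 + 1.355625)/2 = 1.327656
  f(c_6) = f(1.327656) = 0.102892
  f(a) × f(c) < 0, new interval: [1.299687, 1.327656]
Iteration 7:
  c_7 = (1.299687 + 1.327656)/2 = 1.313672
  f(c_7) = f(1.313672) = -0.007218
  f(a) × f(c) ≥ 0, new interval: [1.313672, 1.327656]

After 7 iteration(s), the approximation is c_7 = 1.313672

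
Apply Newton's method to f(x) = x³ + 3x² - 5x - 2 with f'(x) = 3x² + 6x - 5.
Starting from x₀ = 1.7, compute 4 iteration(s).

f(x) = x³ + 3x² - 5x - 2
f'(x) = 3x² + 6x - 5
x₀ = 1.7

Newton-Raphson formula: x_{n+1} = x_n - f(x_n)/f'(x_n)

Iteration 1:
  f(1.700000) = 3.083000
  f'(1.700000) = 13.870000
  x_1 = 1.700000 - 3.083000/13.870000 = 1.477722
Iteration 2:
  f(1.477722) = 0.389220
  f'(1.477722) = 10.417314
  x_2 = 1.477722 - 0.389220/10.417314 = 1.440359
Iteration 3:
  f(1.440359) = 0.010324
  f'(1.440359) = 9.866055
  x_3 = 1.440359 - 0.010324/9.866055 = 1.439312
Iteration 4:
  f(1.439312) = 0.000008
  f'(1.439312) = 9.850736
  x_4 = 1.439312 - 0.000008/9.850736 = 1.439312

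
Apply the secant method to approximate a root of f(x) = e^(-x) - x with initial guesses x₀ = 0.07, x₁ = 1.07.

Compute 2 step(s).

f(x) = e^(-x) - x
x₀ = 0.07, x₁ = 1.07

Secant formula: x_{n+1} = x_n - f(x_n)(x_n - x_{n-1})/(f(x_n) - f(x_{n-1}))

Iteration 1:
  f(0.070000) = 0.862394
  f(1.070000) = -0.726991
  x_2 = 1.070000 - (-0.726991)×(1.070000 - 0.070000)/(-0.726991 - 0.862394)
       = 0.612596
Iteration 2:
  f(1.070000) = -0.726991
  f(0.612596) = -0.070654
  x_3 = 0.612596 - (-0.070654)×(0.612596 - 1.070000)/(-0.070654 - (-0.726991))
       = 0.563357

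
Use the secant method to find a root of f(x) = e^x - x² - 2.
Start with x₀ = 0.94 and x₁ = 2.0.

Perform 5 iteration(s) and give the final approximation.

f(x) = e^x - x² - 2
x₀ = 0.94, x₁ = 2.0

Secant formula: x_{n+1} = x_n - f(x_n)(x_n - x_{n-1})/(f(x_n) - f(x_{n-1}))

Iteration 1:
  f(0.940000) = -0.323619
  f(2.000000) = 1.389056
  x_2 = 2.000000 - 1.389056×(2.000000 - 0.940000)/(1.389056 - (-0.323619))
       = 1.140292
Iteration 2:
  f(2.000000) = 1.389056
  f(1.140292) = -0.172584
  x_3 = 1.140292 - (-0.172584)×(1.140292 - 2.000000)/(-0.172584 - 1.389056)
       = 1.235303
Iteration 3:
  f(1.140292) = -0.172584
  f(1.235303) = -0.086553
  x_4 = 1.235303 - (-0.086553)×(1.235303 - 1.140292)/(-0.086553 - (-0.172584))
       = 1.330890
Iteration 4:
  f(1.235303) = -0.086553
  f(1.330890) = 0.013142
  x_5 = 1.330890 - 0.013142×(1.330890 - 1.235303)/(0.013142 - (-0.086553))
       = 1.318290
Iteration 5:
  f(1.330890) = 0.013142
  f(1.318290) = -0.000863
  x_6 = 1.318290 - (-0.000863)×(1.318290 - 1.330890)/(-0.000863 - 0.013142)
       = 1.319066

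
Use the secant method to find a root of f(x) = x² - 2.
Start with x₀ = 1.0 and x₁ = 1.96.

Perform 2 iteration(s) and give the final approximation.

f(x) = x² - 2
x₀ = 1.0, x₁ = 1.96

Secant formula: x_{n+1} = x_n - f(x_n)(x_n - x_{n-1})/(f(x_n) - f(x_{n-1}))

Iteration 1:
  f(1.000000) = -1.000000
  f(1.960000) = 1.841600
  x_2 = 1.960000 - 1.841600×(1.960000 - 1.000000)/(1.841600 - (-1.000000))
       = 1.337838
Iteration 2:
  f(1.960000) = 1.841600
  f(1.337838) = -0.210190
  x_3 = 1.337838 - (-0.210190)×(1.337838 - 1.960000)/(-0.210190 - 1.841600)
       = 1.401574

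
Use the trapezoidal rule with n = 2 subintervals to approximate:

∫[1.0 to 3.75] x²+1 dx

f(x) = x²+1
a = 1.0, b = 3.75, n = 2
h = (b - a)/n = 1.375000

Trapezoidal rule: (h/2)[f(x₀) + 2f(x₁) + 2f(x₂) + ... + f(xₙ)]

x_0 = 1.0000, f(x_0) = 2.000000, coefficient = 1
x_1 = 2.3750, f(x_1) = 6.640625, coefficient = 2
x_2 = 3.7500, f(x_2) = 15.062500, coefficient = 1

I ≈ (1.375000/2) × 30.343750 = 20.861328
Exact value: 19.994792
Error: 0.866536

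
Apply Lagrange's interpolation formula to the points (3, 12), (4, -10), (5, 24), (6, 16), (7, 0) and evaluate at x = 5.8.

Lagrange interpolation formula:
P(x) = Σ yᵢ × Lᵢ(x)
where Lᵢ(x) = Π_{j≠i} (x - xⱼ)/(xᵢ - xⱼ)

L_0(5.8) = (5.8 - 4)/(3 - 4) × (5.8 - 5)/(3 - 5) × (5.8 - 6)/(3 - 6) × (5.8 - 7)/(3 - 7) = 0.014400
L_1(5.8) = (5.8 - 3)/(4 - 3) × (5.8 - 5)/(4 - 5) × (5.8 - 6)/(4 - 6) × (5.8 - 7)/(4 - 7) = -0.089600
L_2(5.8) = (5.8 - 3)/(5 - 3) × (5.8 - 4)/(5 - 4) × (5.8 - 6)/(5 - 6) × (5.8 - 7)/(5 - 7) = 0.302400
L_3(5.8) = (5.8 - 3)/(6 - 3) × (5.8 - 4)/(6 - 4) × (5.8 - 5)/(6 - 5) × (5.8 - 7)/(6 - 7) = 0.806400
L_4(5.8) = (5.8 - 3)/(7 - 3) × (5.8 - 4)/(7 - 4) × (5.8 - 5)/(7 - 5) × (5.8 - 6)/(7 - 6) = -0.033600

P(5.8) = 12×L_0(5.8) + (-10)×L_1(5.8) + 24×L_2(5.8) + 16×L_3(5.8) + 0×L_4(5.8)
P(5.8) = 21.228800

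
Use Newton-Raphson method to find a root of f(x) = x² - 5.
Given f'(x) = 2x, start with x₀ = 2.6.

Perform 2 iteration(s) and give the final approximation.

f(x) = x² - 5
f'(x) = 2x
x₀ = 2.6

Newton-Raphson formula: x_{n+1} = x_n - f(x_n)/f'(x_n)

Iteration 1:
  f(2.600000) = 1.760000
  f'(2.600000) = 5.200000
  x_1 = 2.600000 - 1.760000/5.200000 = 2.261538
Iteration 2:
  f(2.261538) = 0.114556
  f'(2.261538) = 4.523077
  x_2 = 2.261538 - 0.114556/4.523077 = 2.236211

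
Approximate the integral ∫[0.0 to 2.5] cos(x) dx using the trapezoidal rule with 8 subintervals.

f(x) = cos(x)
a = 0.0, b = 2.5, n = 8
h = (b - a)/n = 0.312500

Trapezoidal rule: (h/2)[f(x₀) + 2f(x₁) + 2f(x₂) + ... + f(xₙ)]

x_0 = 0.0000, f(x_0) = 1.000000, coefficient = 1
x_1 = 0.3125, f(x_1) = 0.951568, coefficient = 2
x_2 = 0.6250, f(x_2) = 0.810963, coefficient = 2
x_3 = 0.9375, f(x_3) = 0.591805, coefficient = 2
x_4 = 1.2500, f(x_4) = 0.315322, coefficient = 2
x_5 = 1.5625, f(x_5) = 0.008296, coefficient = 2
x_6 = 1.8750, f(x_6) = -0.299534, coefficient = 2
x_7 = 2.1875, f(x_7) = -0.578349, coefficient = 2
x_8 = 2.5000, f(x_8) = -0.801144, coefficient = 1

I ≈ (0.312500/2) × 3.799000 = 0.593594
Exact value: 0.598472
Error: 0.004878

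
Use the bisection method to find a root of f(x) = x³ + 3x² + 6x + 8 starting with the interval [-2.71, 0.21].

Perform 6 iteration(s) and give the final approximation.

f(x) = x³ + 3x² + 6x + 8
Initial interval: [-2.71, 0.21]

Iteration 1:
  c_1 = (-2.710000 + 0.210000)/2 = -1.250000
  f(c_1) = f(-1.250000) = 3.234375
  f(a) × f(c) < 0, new interval: [-2.710000, -1.250000]
Iteration 2:
  c_2 = (-2.710000 + (-1.250000))/2 = -1.980000
  f(c_2) = f(-1.980000) = 0.118808
  f(a) × f(c) < 0, new interval: [-2.710000, -1.980000]
Iteration 3:
  c_3 = (-2.710000 + (-1.980000))/2 = -2.345000
  f(c_3) = f(-2.345000) = -2.468139
  f(a) × f(c) ≥ 0, new interval: [-2.345000, -1.980000]
Iteration 4:
  c_4 = (-2.345000 + (-1.980000))/2 = -2.162500
  f(c_4) = f(-2.162500) = -1.058510
  f(a) × f(c) ≥ 0, new interval: [-2.162500, -1.980000]
Iteration 5:
  c_5 = (-2.162500 + (-1.980000))/2 = -2.071250
  f(c_5) = f(-2.071250) = -0.443091
  f(a) × f(c) ≥ 0, new interval: [-2.071250, -1.980000]
Iteration 6:
  c_6 = (-2.071250 + (-1.980000))/2 = -2.025625
  f(c_6) = f(-2.025625) = -0.155737
  f(a) × f(c) ≥ 0, new interval: [-2.025625, -1.980000]

After 6 iteration(s), the approximation is c_6 = -2.025625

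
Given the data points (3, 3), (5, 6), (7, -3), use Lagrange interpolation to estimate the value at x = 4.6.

Lagrange interpolation formula:
P(x) = Σ yᵢ × Lᵢ(x)
where Lᵢ(x) = Π_{j≠i} (x - xⱼ)/(xᵢ - xⱼ)

L_0(4.6) = (4.6 - 5)/(3 - 5) × (4.6 - 7)/(3 - 7) = 0.120000
L_1(4.6) = (4.6 - 3)/(5 - 3) × (4.6 - 7)/(5 - 7) = 0.960000
L_2(4.6) = (4.6 - 3)/(7 - 3) × (4.6 - 5)/(7 - 5) = -0.080000

P(4.6) = 3×L_0(4.6) + 6×L_1(4.6) + (-3)×L_2(4.6)
P(4.6) = 6.360000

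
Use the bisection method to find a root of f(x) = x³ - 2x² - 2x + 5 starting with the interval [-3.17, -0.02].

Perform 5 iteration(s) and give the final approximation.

f(x) = x³ - 2x² - 2x + 5
Initial interval: [-3.17, -0.02]

Iteration 1:
  c_1 = (-3.170000 + (-0.020000))/2 = -1.595000
  f(c_1) = f(-1.595000) = -0.955770
  f(a) × f(c) ≥ 0, new interval: [-1.595000, -0.020000]
Iteration 2:
  c_2 = (-1.595000 + (-0.020000))/2 = -0.807500
  f(c_2) = f(-0.807500) = 4.784352
  f(a) × f(c) < 0, new interval: [-1.595000, -0.807500]
Iteration 3:
  c_3 = (-1.595000 + (-0.807500))/2 = -1.201250
  f(c_3) = f(-1.201250) = 2.783091
  f(a) × f(c) < 0, new interval: [-1.595000, -1.201250]
Iteration 4:
  c_4 = (-1.595000 + (-1.201250))/2 = -1.398125
  f(c_4) = f(-1.398125) = 1.153753
  f(a) × f(c) < 0, new interval: [-1.595000, -1.398125]
Iteration 5:
  c_5 = (-1.595000 + (-1.398125))/2 = -1.496563
  f(c_5) = f(-1.496563) = 0.161876
  f(a) × f(c) < 0, new interval: [-1.595000, -1.496563]

After 5 iteration(s), the approximation is c_5 = -1.496563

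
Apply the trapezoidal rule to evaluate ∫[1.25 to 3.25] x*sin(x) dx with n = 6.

f(x) = x*sin(x)
a = 1.25, b = 3.25, n = 6
h = (b - a)/n = 0.333333

Trapezoidal rule: (h/2)[f(x₀) + 2f(x₁) + 2f(x₂) + ... + f(xₙ)]

x_0 = 1.2500, f(x_0) = 1.186231, coefficient = 1
x_1 = 1.5833, f(x_1) = 1.583209, coefficient = 2
x_2 = 1.9167, f(x_2) = 1.803163, coefficient = 2
x_3 = 2.2500, f(x_3) = 1.750665, coefficient = 2
x_4 = 2.5833, f(x_4) = 1.368419, coefficient = 2
x_5 = 2.9167, f(x_5) = 0.650516, coefficient = 2
x_6 = 3.2500, f(x_6) = -0.351634, coefficient = 1

I ≈ (0.333333/2) × 15.146541 = 2.524423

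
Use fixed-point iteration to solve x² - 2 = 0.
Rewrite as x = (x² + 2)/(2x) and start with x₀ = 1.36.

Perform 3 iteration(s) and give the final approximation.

Equation: x² - 2 = 0
Fixed-point form: x = (x² + 2)/(2x)
x₀ = 1.36

x_1 = g(1.360000) = 1.415294
x_2 = g(1.415294) = 1.414214
x_3 = g(1.414214) = 1.414214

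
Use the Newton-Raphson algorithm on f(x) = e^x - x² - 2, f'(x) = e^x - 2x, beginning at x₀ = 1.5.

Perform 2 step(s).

f(x) = e^x - x² - 2
f'(x) = e^x - 2x
x₀ = 1.5

Newton-Raphson formula: x_{n+1} = x_n - f(x_n)/f'(x_n)

Iteration 1:
  f(1.500000) = 0.231689
  f'(1.500000) = 1.481689
  x_1 = 1.500000 - 0.231689/1.481689 = 1.343632
Iteration 2:
  f(1.343632) = 0.027592
  f'(1.343632) = 1.145675
  x_2 = 1.343632 - 0.027592/1.145675 = 1.319548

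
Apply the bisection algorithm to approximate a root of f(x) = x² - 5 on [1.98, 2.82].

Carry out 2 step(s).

f(x) = x² - 5
Initial interval: [1.98, 2.82]

Iteration 1:
  c_1 = (1.980000 + 2.820000)/2 = 2.400000
  f(c_1) = f(2.400000) = 0.760000
  f(a) × f(c) < 0, new interval: [1.980000, 2.400000]
Iteration 2:
  c_2 = (1.980000 + 2.400000)/2 = 2.190000
  f(c_2) = f(2.190000) = -0.203900
  f(a) × f(c) ≥ 0, new interval: [2.190000, 2.400000]

After 2 iteration(s), the approximation is c_2 = 2.190000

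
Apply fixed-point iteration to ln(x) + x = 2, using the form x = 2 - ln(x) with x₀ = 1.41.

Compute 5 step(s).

Equation: ln(x) + x = 2
Fixed-point form: x = 2 - ln(x)
x₀ = 1.41

x_1 = g(1.410000) = 1.656410
x_2 = g(1.656410) = 1.495347
x_3 = g(1.495347) = 1.597642
x_4 = g(1.597642) = 1.531471
x_5 = g(1.531471) = 1.573771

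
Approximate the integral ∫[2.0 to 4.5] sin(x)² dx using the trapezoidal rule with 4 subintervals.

f(x) = sin(x)²
a = 2.0, b = 4.5, n = 4
h = (b - a)/n = 0.625000

Trapezoidal rule: (h/2)[f(x₀) + 2f(x₁) + 2f(x₂) + ... + f(xₙ)]

x_0 = 2.0000, f(x_0) = 0.826822, coefficient = 1
x_1 = 2.6250, f(x_1) = 0.243957, coefficient = 2
x_2 = 3.2500, f(x_2) = 0.011706, coefficient = 2
x_3 = 3.8750, f(x_3) = 0.448103, coefficient = 2
x_4 = 4.5000, f(x_4) = 0.955565, coefficient = 1

I ≈ (0.625000/2) × 3.189919 = 0.996850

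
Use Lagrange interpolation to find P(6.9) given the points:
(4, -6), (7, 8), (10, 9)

Lagrange interpolation formula:
P(x) = Σ yᵢ × Lᵢ(x)
where Lᵢ(x) = Π_{j≠i} (x - xⱼ)/(xᵢ - xⱼ)

L_0(6.9) = (6.9 - 7)/(4 - 7) × (6.9 - 10)/(4 - 10) = 0.017222
L_1(6.9) = (6.9 - 4)/(7 - 4) × (6.9 - 10)/(7 - 10) = 0.998889
L_2(6.9) = (6.9 - 4)/(10 - 4) × (6.9 - 7)/(10 - 7) = -0.016111

P(6.9) = (-6)×L_0(6.9) + 8×L_1(6.9) + 9×L_2(6.9)
P(6.9) = 7.742778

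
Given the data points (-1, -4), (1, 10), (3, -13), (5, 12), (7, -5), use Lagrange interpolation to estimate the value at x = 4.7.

Lagrange interpolation formula:
P(x) = Σ yᵢ × Lᵢ(x)
where Lᵢ(x) = Π_{j≠i} (x - xⱼ)/(xᵢ - xⱼ)

L_0(4.7) = (4.7 - 1)/(-1 - 1) × (4.7 - 3)/(-1 - 3) × (4.7 - 5)/(-1 - 5) × (4.7 - 7)/(-1 - 7) = 0.011302
L_1(4.7) = (4.7 - (-1))/(1 - (-1)) × (4.7 - 3)/(1 - 3) × (4.7 - 5)/(1 - 5) × (4.7 - 7)/(1 - 7) = -0.069647
L_2(4.7) = (4.7 - (-1))/(3 - (-1)) × (4.7 - 1)/(3 - 1) × (4.7 - 5)/(3 - 5) × (4.7 - 7)/(3 - 7) = 0.227377
L_3(4.7) = (4.7 - (-1))/(5 - (-1)) × (4.7 - 1)/(5 - 1) × (4.7 - 3)/(5 - 3) × (4.7 - 7)/(5 - 7) = 0.858978
L_4(4.7) = (4.7 - (-1))/(7 - (-1)) × (4.7 - 1)/(7 - 1) × (4.7 - 3)/(7 - 3) × (4.7 - 5)/(7 - 5) = -0.028010

P(4.7) = (-4)×L_0(4.7) + 10×L_1(4.7) + (-13)×L_2(4.7) + 12×L_3(4.7) + (-5)×L_4(4.7)
P(4.7) = 6.750215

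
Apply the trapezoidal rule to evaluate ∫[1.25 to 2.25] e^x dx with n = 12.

f(x) = e^x
a = 1.25, b = 2.25, n = 12
h = (b - a)/n = 0.083333

Trapezoidal rule: (h/2)[f(x₀) + 2f(x₁) + 2f(x₂) + ... + f(xₙ)]

x_0 = 1.2500, f(x_0) = 3.490343, coefficient = 1
x_1 = 1.3333, f(x_1) = 3.793668, coefficient = 2
x_2 = 1.4167, f(x_2) = 4.123353, coefficient = 2
x_3 = 1.5000, f(x_3) = 4.481689, coefficient = 2
x_4 = 1.5833, f(x_4) = 4.871166, coefficient = 2
x_5 = 1.6667, f(x_5) = 5.294490, coefficient = 2
x_6 = 1.7500, f(x_6) = 5.754603, coefficient = 2
x_7 = 1.8333, f(x_7) = 6.254701, coefficient = 2
x_8 = 1.9167, f(x_8) = 6.798260, coefficient = 2
x_9 = 2.0000, f(x_9) = 7.389056, coefficient = 2
x_10 = 2.0833, f(x_10) = 8.031195, coefficient = 2
x_11 = 2.1667, f(x_11) = 8.729138, coefficient = 2
x_12 = 2.2500, f(x_12) = 9.487736, coefficient = 1

I ≈ (0.083333/2) × 144.020717 = 6.000863
Exact value: 5.997393
Error: 0.003470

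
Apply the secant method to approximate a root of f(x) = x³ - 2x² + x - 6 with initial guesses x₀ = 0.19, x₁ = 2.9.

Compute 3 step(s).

f(x) = x³ - 2x² + x - 6
x₀ = 0.19, x₁ = 2.9

Secant formula: x_{n+1} = x_n - f(x_n)(x_n - x_{n-1})/(f(x_n) - f(x_{n-1}))

Iteration 1:
  f(0.190000) = -5.875341
  f(2.900000) = 4.469000
  x_2 = 2.900000 - 4.469000×(2.900000 - 0.190000)/(4.469000 - (-5.875341))
       = 1.729216
Iteration 2:
  f(2.900000) = 4.469000
  f(1.729216) = -5.080479
  x_3 = 1.729216 - (-5.080479)×(1.729216 - 2.900000)/(-5.080479 - 4.469000)
       = 2.352092
Iteration 3:
  f(1.729216) = -5.080479
  f(2.352092) = -1.700015
  x_4 = 2.352092 - (-1.700015)×(2.352092 - 1.729216)/(-1.700015 - (-5.080479))
       = 2.665333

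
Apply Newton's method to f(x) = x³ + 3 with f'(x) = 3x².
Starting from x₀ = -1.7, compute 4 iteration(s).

f(x) = x³ + 3
f'(x) = 3x²
x₀ = -1.7

Newton-Raphson formula: x_{n+1} = x_n - f(x_n)/f'(x_n)

Iteration 1:
  f(-1.700000) = -1.913000
  f'(-1.700000) = 8.670000
  x_1 = -1.700000 - (-1.913000)/8.670000 = -1.479354
Iteration 2:
  f(-1.479354) = -0.237549
  f'(-1.479354) = 6.565466
  x_2 = -1.479354 - (-0.237549)/6.565466 = -1.443172
Iteration 3:
  f(-1.443172) = -0.005763
  f'(-1.443172) = 6.248240
  x_3 = -1.443172 - (-0.005763)/6.248240 = -1.442250
Iteration 4:
  f(-1.442250) = -0.000004
  f'(-1.442250) = 6.240257
  x_4 = -1.442250 - (-0.000004)/6.240257 = -1.442250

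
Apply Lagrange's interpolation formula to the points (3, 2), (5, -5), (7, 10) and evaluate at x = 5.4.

Lagrange interpolation formula:
P(x) = Σ yᵢ × Lᵢ(x)
where Lᵢ(x) = Π_{j≠i} (x - xⱼ)/(xᵢ - xⱼ)

L_0(5.4) = (5.4 - 5)/(3 - 5) × (5.4 - 7)/(3 - 7) = -0.080000
L_1(5.4) = (5.4 - 3)/(5 - 3) × (5.4 - 7)/(5 - 7) = 0.960000
L_2(5.4) = (5.4 - 3)/(7 - 3) × (5.4 - 5)/(7 - 5) = 0.120000

P(5.4) = 2×L_0(5.4) + (-5)×L_1(5.4) + 10×L_2(5.4)
P(5.4) = -3.760000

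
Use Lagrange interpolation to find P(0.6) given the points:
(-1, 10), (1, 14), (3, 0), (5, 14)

Lagrange interpolation formula:
P(x) = Σ yᵢ × Lᵢ(x)
where Lᵢ(x) = Π_{j≠i} (x - xⱼ)/(xᵢ - xⱼ)

L_0(0.6) = (0.6 - 1)/(-1 - 1) × (0.6 - 3)/(-1 - 3) × (0.6 - 5)/(-1 - 5) = 0.088000
L_1(0.6) = (0.6 - (-1))/(1 - (-1)) × (0.6 - 3)/(1 - 3) × (0.6 - 5)/(1 - 5) = 1.056000
L_2(0.6) = (0.6 - (-1))/(3 - (-1)) × (0.6 - 1)/(3 - 1) × (0.6 - 5)/(3 - 5) = -0.176000
L_3(0.6) = (0.6 - (-1))/(5 - (-1)) × (0.6 - 1)/(5 - 1) × (0.6 - 3)/(5 - 3) = 0.032000

P(0.6) = 10×L_0(0.6) + 14×L_1(0.6) + 0×L_2(0.6) + 14×L_3(0.6)
P(0.6) = 16.112000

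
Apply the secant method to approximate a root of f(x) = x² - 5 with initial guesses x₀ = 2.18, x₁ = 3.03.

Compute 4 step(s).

f(x) = x² - 5
x₀ = 2.18, x₁ = 3.03

Secant formula: x_{n+1} = x_n - f(x_n)(x_n - x_{n-1})/(f(x_n) - f(x_{n-1}))

Iteration 1:
  f(2.180000) = -0.247600
  f(3.030000) = 4.180900
  x_2 = 3.030000 - 4.180900×(3.030000 - 2.180000)/(4.180900 - (-0.247600))
       = 2.227524
Iteration 2:
  f(3.030000) = 4.180900
  f(2.227524) = -0.038137
  x_3 = 2.227524 - (-0.038137)×(2.227524 - 3.030000)/(-0.038137 - 4.180900)
       = 2.234778
Iteration 3:
  f(2.227524) = -0.038137
  f(2.234778) = -0.005768
  x_4 = 2.234778 - (-0.005768)×(2.234778 - 2.227524)/(-0.005768 - (-0.038137))
       = 2.236070
Iteration 4:
  f(2.234778) = -0.005768
  f(2.236070) = 0.000011
  x_5 = 2.236070 - 0.000011×(2.236070 - 2.234778)/(0.000011 - (-0.005768))
       = 2.236068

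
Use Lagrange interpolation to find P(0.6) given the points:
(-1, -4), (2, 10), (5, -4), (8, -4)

Lagrange interpolation formula:
P(x) = Σ yᵢ × Lᵢ(x)
where Lᵢ(x) = Π_{j≠i} (x - xⱼ)/(xᵢ - xⱼ)

L_0(0.6) = (0.6 - 2)/(-1 - 2) × (0.6 - 5)/(-1 - 5) × (0.6 - 8)/(-1 - 8) = 0.281383
L_1(0.6) = (0.6 - (-1))/(2 - (-1)) × (0.6 - 5)/(2 - 5) × (0.6 - 8)/(2 - 8) = 0.964741
L_2(0.6) = (0.6 - (-1))/(5 - (-1)) × (0.6 - 2)/(5 - 2) × (0.6 - 8)/(5 - 8) = -0.306963
L_3(0.6) = (0.6 - (-1))/(8 - (-1)) × (0.6 - 2)/(8 - 2) × (0.6 - 5)/(8 - 5) = 0.060840

P(0.6) = (-4)×L_0(0.6) + 10×L_1(0.6) + (-4)×L_2(0.6) + (-4)×L_3(0.6)
P(0.6) = 9.506370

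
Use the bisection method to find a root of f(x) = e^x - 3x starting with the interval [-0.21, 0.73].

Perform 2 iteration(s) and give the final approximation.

f(x) = e^x - 3x
Initial interval: [-0.21, 0.73]

Iteration 1:
  c_1 = (-0.210000 + 0.730000)/2 = 0.260000
  f(c_1) = f(0.260000) = 0.516930
  f(a) × f(c) ≥ 0, new interval: [0.260000, 0.730000]
Iteration 2:
  c_2 = (0.260000 + 0.730000)/2 = 0.495000
  f(c_2) = f(0.495000) = 0.155498
  f(a) × f(c) ≥ 0, new interval: [0.495000, 0.730000]

After 2 iteration(s), the approximation is c_2 = 0.495000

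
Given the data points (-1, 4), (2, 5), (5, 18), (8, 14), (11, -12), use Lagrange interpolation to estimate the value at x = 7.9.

Lagrange interpolation formula:
P(x) = Σ yᵢ × Lᵢ(x)
where Lᵢ(x) = Π_{j≠i} (x - xⱼ)/(xᵢ - xⱼ)

L_0(7.9) = (7.9 - 2)/(-1 - 2) × (7.9 - 5)/(-1 - 5) × (7.9 - 8)/(-1 - 8) × (7.9 - 11)/(-1 - 11) = 0.002728
L_1(7.9) = (7.9 - (-1))/(2 - (-1)) × (7.9 - 5)/(2 - 5) × (7.9 - 8)/(2 - 8) × (7.9 - 11)/(2 - 11) = -0.016463
L_2(7.9) = (7.9 - (-1))/(5 - (-1)) × (7.9 - 2)/(5 - 2) × (7.9 - 8)/(5 - 8) × (7.9 - 11)/(5 - 11) = 0.050241
L_3(7.9) = (7.9 - (-1))/(8 - (-1)) × (7.9 - 2)/(8 - 2) × (7.9 - 5)/(8 - 5) × (7.9 - 11)/(8 - 11) = 0.971327
L_4(7.9) = (7.9 - (-1))/(11 - (-1)) × (7.9 - 2)/(11 - 2) × (7.9 - 5)/(11 - 5) × (7.9 - 8)/(11 - 8) = -0.007833

P(7.9) = 4×L_0(7.9) + 5×L_1(7.9) + 18×L_2(7.9) + 14×L_3(7.9) + (-12)×L_4(7.9)
P(7.9) = 14.525514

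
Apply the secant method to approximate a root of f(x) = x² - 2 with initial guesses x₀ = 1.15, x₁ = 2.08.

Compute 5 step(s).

f(x) = x² - 2
x₀ = 1.15, x₁ = 2.08

Secant formula: x_{n+1} = x_n - f(x_n)(x_n - x_{n-1})/(f(x_n) - f(x_{n-1}))

Iteration 1:
  f(1.150000) = -0.677500
  f(2.080000) = 2.326400
  x_2 = 2.080000 - 2.326400×(2.080000 - 1.150000)/(2.326400 - (-0.677500))
       = 1.359752
Iteration 2:
  f(2.080000) = 2.326400
  f(1.359752) = -0.151074
  x_3 = 1.359752 - (-0.151074)×(1.359752 - 2.080000)/(-0.151074 - 2.326400)
       = 1.403672
Iteration 3:
  f(1.359752) = -0.151074
  f(1.403672) = -0.029704
  x_4 = 1.403672 - (-0.029704)×(1.403672 - 1.359752)/(-0.029704 - (-0.151074))
       = 1.414421
Iteration 4:
  f(1.403672) = -0.029704
  f(1.414421) = 0.000588
  x_5 = 1.414421 - 0.000588×(1.414421 - 1.403672)/(0.000588 - (-0.029704))
       = 1.414213
Iteration 5:
  f(1.414421) = 0.000588
  f(1.414213) = -0.000002
  x_6 = 1.414213 - (-0.000002)×(1.414213 - 1.414421)/(-0.000002 - 0.000588)
       = 1.414214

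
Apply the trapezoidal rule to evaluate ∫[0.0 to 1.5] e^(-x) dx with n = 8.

f(x) = e^(-x)
a = 0.0, b = 1.5, n = 8
h = (b - a)/n = 0.187500

Trapezoidal rule: (h/2)[f(x₀) + 2f(x₁) + 2f(x₂) + ... + f(xₙ)]

x_0 = 0.0000, f(x_0) = 1.000000, coefficient = 1
x_1 = 0.1875, f(x_1) = 0.829029, coefficient = 2
x_2 = 0.3750, f(x_2) = 0.687289, coefficient = 2
x_3 = 0.5625, f(x_3) = 0.569783, coefficient = 2
x_4 = 0.7500, f(x_4) = 0.472367, coefficient = 2
x_5 = 0.9375, f(x_5) = 0.391606, coefficient = 2
x_6 = 1.1250, f(x_6) = 0.324652, coefficient = 2
x_7 = 1.3125, f(x_7) = 0.269146, coefficient = 2
x_8 = 1.5000, f(x_8) = 0.223130, coefficient = 1

I ≈ (0.187500/2) × 8.310875 = 0.779144
Exact value: 0.776870
Error: 0.002275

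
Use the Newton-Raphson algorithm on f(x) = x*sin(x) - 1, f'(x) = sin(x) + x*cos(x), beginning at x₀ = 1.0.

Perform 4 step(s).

f(x) = x*sin(x) - 1
f'(x) = sin(x) + x*cos(x)
x₀ = 1.0

Newton-Raphson formula: x_{n+1} = x_n - f(x_n)/f'(x_n)

Iteration 1:
  f(1.000000) = -0.158529
  f'(1.000000) = 1.381773
  x_1 = 1.000000 - (-0.158529)/1.381773 = 1.114729
Iteration 2:
  f(1.114729) = 0.000794
  f'(1.114729) = 1.388741
  x_2 = 1.114729 - 0.000794/1.388741 = 1.114157
Iteration 3:
  f(1.114157) = 0.000000
  f'(1.114157) = 1.388809
  x_3 = 1.114157 - 0.000000/1.388809 = 1.114157
Iteration 4:
  f(1.114157) = 0.000000
  f'(1.114157) = 1.388809
  x_4 = 1.114157 - 0.000000/1.388809 = 1.114157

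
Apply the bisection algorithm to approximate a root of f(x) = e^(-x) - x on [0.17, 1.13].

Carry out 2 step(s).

f(x) = e^(-x) - x
Initial interval: [0.17, 1.13]

Iteration 1:
  c_1 = (0.170000 + 1.130000)/2 = 0.650000
  f(c_1) = f(0.650000) = -0.127954
  f(a) × f(c) < 0, new interval: [0.170000, 0.650000]
Iteration 2:
  c_2 = (0.170000 + 0.650000)/2 = 0.410000
  f(c_2) = f(0.410000) = 0.253650
  f(a) × f(c) ≥ 0, new interval: [0.410000, 0.650000]

After 2 iteration(s), the approximation is c_2 = 0.410000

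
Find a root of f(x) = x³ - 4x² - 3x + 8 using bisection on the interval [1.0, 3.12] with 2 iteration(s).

f(x) = x³ - 4x² - 3x + 8
Initial interval: [1.0, 3.12]

Iteration 1:
  c_1 = (1.000000 + 3.120000)/2 = 2.060000
  f(c_1) = f(2.060000) = -6.412584
  f(a) × f(c) < 0, new interval: [1.000000, 2.060000]
Iteration 2:
  c_2 = (1.000000 + 2.060000)/2 = 1.530000
  f(c_2) = f(1.530000) = -2.372023
  f(a) × f(c) < 0, new interval: [1.000000, 1.530000]

After 2 iteration(s), the approximation is c_2 = 1.530000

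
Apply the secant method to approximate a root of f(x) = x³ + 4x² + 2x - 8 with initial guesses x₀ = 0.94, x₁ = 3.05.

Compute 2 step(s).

f(x) = x³ + 4x² + 2x - 8
x₀ = 0.94, x₁ = 3.05

Secant formula: x_{n+1} = x_n - f(x_n)(x_n - x_{n-1})/(f(x_n) - f(x_{n-1}))

Iteration 1:
  f(0.940000) = -1.755016
  f(3.050000) = 63.682625
  x_2 = 3.050000 - 63.682625×(3.050000 - 0.940000)/(63.682625 - (-1.755016))
       = 0.996590
Iteration 2:
  f(3.050000) = 63.682625
  f(0.996590) = -1.044255
  x_3 = 0.996590 - (-1.044255)×(0.996590 - 3.050000)/(-1.044255 - 63.682625)
       = 1.029718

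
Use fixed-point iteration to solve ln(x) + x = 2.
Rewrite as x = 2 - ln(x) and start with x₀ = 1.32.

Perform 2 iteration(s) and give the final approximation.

Equation: ln(x) + x = 2
Fixed-point form: x = 2 - ln(x)
x₀ = 1.32

x_1 = g(1.320000) = 1.722368
x_2 = g(1.722368) = 1.456300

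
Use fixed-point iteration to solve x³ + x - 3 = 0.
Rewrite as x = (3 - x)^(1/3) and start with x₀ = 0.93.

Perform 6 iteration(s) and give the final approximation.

Equation: x³ + x - 3 = 0
Fixed-point form: x = (3 - x)^(1/3)
x₀ = 0.93

x_1 = g(0.930000) = 1.274452
x_2 = g(1.274452) = 1.199432
x_3 = g(1.199432) = 1.216568
x_4 = g(1.216568) = 1.212697
x_5 = g(1.212697) = 1.213574
x_6 = g(1.213574) = 1.213375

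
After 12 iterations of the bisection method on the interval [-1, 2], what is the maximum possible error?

Bisection error bound: |error| ≤ (b-a)/2^n
|error| ≤ (2 - (-1))/2^12 = 3/2^12
|error| ≤ 0.0007324219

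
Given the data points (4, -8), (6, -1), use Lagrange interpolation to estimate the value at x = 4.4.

Lagrange interpolation formula:
P(x) = Σ yᵢ × Lᵢ(x)
where Lᵢ(x) = Π_{j≠i} (x - xⱼ)/(xᵢ - xⱼ)

L_0(4.4) = (4.4 - 6)/(4 - 6) = 0.800000
L_1(4.4) = (4.4 - 4)/(6 - 4) = 0.200000

P(4.4) = (-8)×L_0(4.4) + (-1)×L_1(4.4)
P(4.4) = -6.600000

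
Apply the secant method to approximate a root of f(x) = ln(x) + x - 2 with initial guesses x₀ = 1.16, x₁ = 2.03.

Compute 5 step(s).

f(x) = ln(x) + x - 2
x₀ = 1.16, x₁ = 2.03

Secant formula: x_{n+1} = x_n - f(x_n)(x_n - x_{n-1})/(f(x_n) - f(x_{n-1}))

Iteration 1:
  f(1.160000) = -0.691580
  f(2.030000) = 0.738036
  x_2 = 2.030000 - 0.738036×(2.030000 - 1.160000)/(0.738036 - (-0.691580))
       = 1.580865
Iteration 2:
  f(2.030000) = 0.738036
  f(1.580865) = 0.038836
  x_3 = 1.580865 - 0.038836×(1.580865 - 2.030000)/(0.038836 - 0.738036)
       = 1.555918
Iteration 3:
  f(1.580865) = 0.038836
  f(1.555918) = -0.002017
  x_4 = 1.555918 - (-0.002017)×(1.555918 - 1.580865)/(-0.002017 - 0.038836)
       = 1.557149
Iteration 4:
  f(1.555918) = -0.002017
  f(1.557149) = 0.000006
  x_5 = 1.557149 - 0.000006×(1.557149 - 1.555918)/(0.000006 - (-0.002017))
       = 1.557146
Iteration 5:
  f(1.557149) = 0.000006
  f(1.557146) = 0.000000
  x_6 = 1.557146 - 0.000000×(1.557146 - 1.557149)/(0.000000 - 0.000006)
       = 1.557146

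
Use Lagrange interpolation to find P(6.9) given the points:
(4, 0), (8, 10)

Lagrange interpolation formula:
P(x) = Σ yᵢ × Lᵢ(x)
where Lᵢ(x) = Π_{j≠i} (x - xⱼ)/(xᵢ - xⱼ)

L_0(6.9) = (6.9 - 8)/(4 - 8) = 0.275000
L_1(6.9) = (6.9 - 4)/(8 - 4) = 0.725000

P(6.9) = 0×L_0(6.9) + 10×L_1(6.9)
P(6.9) = 7.250000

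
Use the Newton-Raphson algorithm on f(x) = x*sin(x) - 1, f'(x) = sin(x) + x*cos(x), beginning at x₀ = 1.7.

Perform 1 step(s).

f(x) = x*sin(x) - 1
f'(x) = sin(x) + x*cos(x)
x₀ = 1.7

Newton-Raphson formula: x_{n+1} = x_n - f(x_n)/f'(x_n)

Iteration 1:
  f(1.700000) = 0.685830
  f'(1.700000) = 0.772629
  x_1 = 1.700000 - 0.685830/0.772629 = 0.812342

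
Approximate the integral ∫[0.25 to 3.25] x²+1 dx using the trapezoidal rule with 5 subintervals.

f(x) = x²+1
a = 0.25, b = 3.25, n = 5
h = (b - a)/n = 0.600000

Trapezoidal rule: (h/2)[f(x₀) + 2f(x₁) + 2f(x₂) + ... + f(xₙ)]

x_0 = 0.2500, f(x_0) = 1.062500, coefficient = 1
x_1 = 0.8500, f(x_1) = 1.722500, coefficient = 2
x_2 = 1.4500, f(x_2) = 3.102500, coefficient = 2
x_3 = 2.0500, f(x_3) = 5.202500, coefficient = 2
x_4 = 2.6500, f(x_4) = 8.022500, coefficient = 2
x_5 = 3.2500, f(x_5) = 11.562500, coefficient = 1

I ≈ (0.600000/2) × 48.725000 = 14.617500
Exact value: 14.437500
Error: 0.180000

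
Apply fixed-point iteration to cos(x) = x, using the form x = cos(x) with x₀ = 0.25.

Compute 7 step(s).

Equation: cos(x) = x
Fixed-point form: x = cos(x)
x₀ = 0.25

x_1 = g(0.250000) = 0.968912
x_2 = g(0.968912) = 0.566196
x_3 = g(0.566196) = 0.843947
x_4 = g(0.843947) = 0.664518
x_5 = g(0.664518) = 0.787214
x_6 = g(0.787214) = 0.705822
x_7 = g(0.705822) = 0.761079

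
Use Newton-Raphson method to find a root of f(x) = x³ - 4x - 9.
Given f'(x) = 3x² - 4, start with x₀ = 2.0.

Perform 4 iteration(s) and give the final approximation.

f(x) = x³ - 4x - 9
f'(x) = 3x² - 4
x₀ = 2.0

Newton-Raphson formula: x_{n+1} = x_n - f(x_n)/f'(x_n)

Iteration 1:
  f(2.000000) = -9.000000
  f'(2.000000) = 8.000000
  x_1 = 2.000000 - (-9.000000)/8.000000 = 3.125000
Iteration 2:
  f(3.125000) = 9.017578
  f'(3.125000) = 25.296875
  x_2 = 3.125000 - 9.017578/25.296875 = 2.768530
Iteration 3:
  f(2.768530) = 1.145993
  f'(2.768530) = 18.994274
  x_3 = 2.768530 - 1.145993/18.994274 = 2.708196
Iteration 4:
  f(2.708196) = 0.030014
  f'(2.708196) = 18.002983
  x_4 = 2.708196 - 0.030014/18.002983 = 2.706529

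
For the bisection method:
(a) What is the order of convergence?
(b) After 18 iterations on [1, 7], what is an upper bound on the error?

(a) Bisection has linear (order 1) convergence; the error is halved each step.

(b) Error bound = (b-a)/2^n = (7 - 1)/2^{18}
    = 6/2^{18}

(a) 1 (linear); (b) error ≤ 2.29e-05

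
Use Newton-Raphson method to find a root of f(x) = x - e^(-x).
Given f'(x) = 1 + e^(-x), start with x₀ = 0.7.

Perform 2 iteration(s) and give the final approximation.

f(x) = x - e^(-x)
f'(x) = 1 + e^(-x)
x₀ = 0.7

Newton-Raphson formula: x_{n+1} = x_n - f(x_n)/f'(x_n)

Iteration 1:
  f(0.700000) = 0.203415
  f'(0.700000) = 1.496585
  x_1 = 0.700000 - 0.203415/1.496585 = 0.564081
Iteration 2:
  f(0.564081) = -0.004802
  f'(0.564081) = 1.568883
  x_2 = 0.564081 - (-0.004802)/1.568883 = 0.567142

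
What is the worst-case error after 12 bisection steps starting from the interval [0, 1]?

Bisection error bound: |error| ≤ (b-a)/2^n
|error| ≤ (1 - 0)/2^12 = 1/2^12
|error| ≤ 0.0002441406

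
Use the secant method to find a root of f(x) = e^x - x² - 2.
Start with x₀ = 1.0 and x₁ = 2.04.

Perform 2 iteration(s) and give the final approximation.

f(x) = e^x - x² - 2
x₀ = 1.0, x₁ = 2.04

Secant formula: x_{n+1} = x_n - f(x_n)(x_n - x_{n-1})/(f(x_n) - f(x_{n-1}))

Iteration 1:
  f(1.000000) = -0.281718
  f(2.040000) = 1.529009
  x_2 = 2.040000 - 1.529009×(2.040000 - 1.000000)/(1.529009 - (-0.281718))
       = 1.161806
Iteration 2:
  f(2.040000) = 1.529009
  f(1.161806) = -0.154094
  x_3 = 1.161806 - (-0.154094)×(1.161806 - 2.040000)/(-0.154094 - 1.529009)
       = 1.242208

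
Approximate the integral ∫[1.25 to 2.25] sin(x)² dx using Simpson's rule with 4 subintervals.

f(x) = sin(x)²
a = 1.25, b = 2.25, n = 4
h = (b - a)/n = 0.250000

Simpson's rule: (h/3)[f(x₀) + 4f(x₁) + 2f(x₂) + ... + f(xₙ)]

x_0 = 1.2500, f(x_0) = 0.900572, coefficient = 1
x_1 = 1.5000, f(x_1) = 0.994996, coefficient = 4
x_2 = 1.7500, f(x_2) = 0.968228, coefficient = 2
x_3 = 2.0000, f(x_3) = 0.826822, coefficient = 4
x_4 = 2.2500, f(x_4) = 0.605398, coefficient = 1

I ≈ (0.250000/3) × 10.729699 = 0.894142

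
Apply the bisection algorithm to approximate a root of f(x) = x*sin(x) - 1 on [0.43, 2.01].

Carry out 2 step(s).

f(x) = x*sin(x) - 1
Initial interval: [0.43, 2.01]

Iteration 1:
  c_1 = (0.430000 + 2.010000)/2 = 1.220000
  f(c_1) = f(1.220000) = 0.145701
  f(a) × f(c) < 0, new interval: [0.430000, 1.220000]
Iteration 2:
  c_2 = (0.430000 + 1.220000)/2 = 0.825000
  f(c_2) = f(0.825000) = -0.393998
  f(a) × f(c) ≥ 0, new interval: [0.825000, 1.220000]

After 2 iteration(s), the approximation is c_2 = 0.825000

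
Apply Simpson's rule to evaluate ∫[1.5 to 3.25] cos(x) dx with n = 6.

f(x) = cos(x)
a = 1.5, b = 3.25, n = 6
h = (b - a)/n = 0.291667

Simpson's rule: (h/3)[f(x₀) + 4f(x₁) + 2f(x₂) + ... + f(xₙ)]

x_0 = 1.5000, f(x_0) = 0.070737, coefficient = 1
x_1 = 1.7917, f(x_1) = -0.219079, coefficient = 4
x_2 = 2.0833, f(x_2) = -0.490390, coefficient = 2
x_3 = 2.3750, f(x_3) = -0.720278, coefficient = 4
x_4 = 2.6667, f(x_4) = -0.889327, coefficient = 2
x_5 = 2.9583, f(x_5) = -0.983255, coefficient = 4
x_6 = 3.2500, f(x_6) = -0.994130, coefficient = 1

I ≈ (0.291667/3) × -11.373275 = -1.105735
Exact value: -1.105690
Error: 0.000045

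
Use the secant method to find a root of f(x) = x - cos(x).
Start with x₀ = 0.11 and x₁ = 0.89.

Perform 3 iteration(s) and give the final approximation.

f(x) = x - cos(x)
x₀ = 0.11, x₁ = 0.89

Secant formula: x_{n+1} = x_n - f(x_n)(x_n - x_{n-1})/(f(x_n) - f(x_{n-1}))

Iteration 1:
  f(0.110000) = -0.883956
  f(0.890000) = 0.260588
  x_2 = 0.890000 - 0.260588×(0.890000 - 0.110000)/(0.260588 - (-0.883956))
       = 0.712411
Iteration 2:
  f(0.890000) = 0.260588
  f(0.712411) = -0.044377
  x_3 = 0.712411 - (-0.044377)×(0.712411 - 0.890000)/(-0.044377 - 0.260588)
       = 0.738253
Iteration 3:
  f(0.712411) = -0.044377
  f(0.738253) = -0.001393
  x_4 = 0.738253 - (-0.001393)×(0.738253 - 0.712411)/(-0.001393 - (-0.044377))
       = 0.739090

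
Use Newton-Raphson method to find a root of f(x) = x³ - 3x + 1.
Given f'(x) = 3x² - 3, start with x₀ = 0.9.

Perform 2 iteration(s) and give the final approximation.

f(x) = x³ - 3x + 1
f'(x) = 3x² - 3
x₀ = 0.9

Newton-Raphson formula: x_{n+1} = x_n - f(x_n)/f'(x_n)

Iteration 1:
  f(0.900000) = -0.971000
  f'(0.900000) = -0.570000
  x_1 = 0.900000 - (-0.971000)/(-0.570000) = -0.803509
Iteration 2:
  f(-0.803509) = 2.891760
  f'(-0.803509) = -1.063121
  x_2 = -0.803509 - 2.891760/(-1.063121) = 1.916558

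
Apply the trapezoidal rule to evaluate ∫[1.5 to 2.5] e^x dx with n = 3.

f(x) = e^x
a = 1.5, b = 2.5, n = 3
h = (b - a)/n = 0.333333

Trapezoidal rule: (h/2)[f(x₀) + 2f(x₁) + 2f(x₂) + ... + f(xₙ)]

x_0 = 1.5000, f(x_0) = 4.481689, coefficient = 1
x_1 = 1.8333, f(x_1) = 6.254701, coefficient = 2
x_2 = 2.1667, f(x_2) = 8.729138, coefficient = 2
x_3 = 2.5000, f(x_3) = 12.182494, coefficient = 1

I ≈ (0.333333/2) × 46.631862 = 7.771977
Exact value: 7.700805
Error: 0.071172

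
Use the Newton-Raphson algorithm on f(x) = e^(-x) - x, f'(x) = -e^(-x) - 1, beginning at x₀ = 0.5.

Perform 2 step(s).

f(x) = e^(-x) - x
f'(x) = -e^(-x) - 1
x₀ = 0.5

Newton-Raphson formula: x_{n+1} = x_n - f(x_n)/f'(x_n)

Iteration 1:
  f(0.500000) = 0.106531
  f'(0.500000) = -1.606531
  x_1 = 0.500000 - 0.106531/(-1.606531) = 0.566311
Iteration 2:
  f(0.566311) = 0.001305
  f'(0.566311) = -1.567616
  x_2 = 0.566311 - 0.001305/(-1.567616) = 0.567143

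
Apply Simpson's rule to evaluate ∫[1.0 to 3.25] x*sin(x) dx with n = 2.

f(x) = x*sin(x)
a = 1.0, b = 3.25, n = 2
h = (b - a)/n = 1.125000

Simpson's rule: (h/3)[f(x₀) + 4f(x₁) + 2f(x₂) + ... + f(xₙ)]

x_0 = 1.0000, f(x_0) = 0.841471, coefficient = 1
x_1 = 2.1250, f(x_1) = 1.806930, coefficient = 4
x_2 = 3.2500, f(x_2) = -0.351634, coefficient = 1

I ≈ (1.125000/3) × 7.717555 = 2.894083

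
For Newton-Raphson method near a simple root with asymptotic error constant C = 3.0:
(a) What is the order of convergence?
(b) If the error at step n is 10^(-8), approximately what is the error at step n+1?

(a) Newton-Raphson has quadratic (order 2) convergence near simple roots.
    This means |e_{n+1}| ≈ C|e_n|².

(b) With |e_n| = 10^(-8) and C = 3.0:
    |e_{n+1}| ≈ 3.0 × (10^(-8))² = 3.0 × 10^(-16)

(a) 2 (quadratic); (b) |e_{n+1}| ≈ 3.000e-16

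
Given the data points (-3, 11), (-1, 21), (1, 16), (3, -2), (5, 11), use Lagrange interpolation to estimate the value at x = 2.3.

Lagrange interpolation formula:
P(x) = Σ yᵢ × Lᵢ(x)
where Lᵢ(x) = Π_{j≠i} (x - xⱼ)/(xᵢ - xⱼ)

L_0(2.3) = (2.3 - (-1))/(-3 - (-1)) × (2.3 - 1)/(-3 - 1) × (2.3 - 3)/(-3 - 3) × (2.3 - 5)/(-3 - 5) = 0.021115
L_1(2.3) = (2.3 - (-3))/(-1 - (-3)) × (2.3 - 1)/(-1 - 1) × (2.3 - 3)/(-1 - 3) × (2.3 - 5)/(-1 - 5) = -0.135647
L_2(2.3) = (2.3 - (-3))/(1 - (-3)) × (2.3 - (-1))/(1 - (-1)) × (2.3 - 3)/(1 - 3) × (2.3 - 5)/(1 - 5) = 0.516502
L_3(2.3) = (2.3 - (-3))/(3 - (-3)) × (2.3 - (-1))/(3 - (-1)) × (2.3 - 1)/(3 - 1) × (2.3 - 5)/(3 - 5) = 0.639478
L_4(2.3) = (2.3 - (-3))/(5 - (-3)) × (2.3 - (-1))/(5 - (-1)) × (2.3 - 1)/(5 - 1) × (2.3 - 3)/(5 - 3) = -0.041448

P(2.3) = 11×L_0(2.3) + 21×L_1(2.3) + 16×L_2(2.3) + (-2)×L_3(2.3) + 11×L_4(2.3)
P(2.3) = 3.912823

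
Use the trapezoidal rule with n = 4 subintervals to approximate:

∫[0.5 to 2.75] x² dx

f(x) = x²
a = 0.5, b = 2.75, n = 4
h = (b - a)/n = 0.562500

Trapezoidal rule: (h/2)[f(x₀) + 2f(x₁) + 2f(x₂) + ... + f(xₙ)]

x_0 = 0.5000, f(x_0) = 0.250000, coefficient = 1
x_1 = 1.0625, f(x_1) = 1.128906, coefficient = 2
x_2 = 1.6250, f(x_2) = 2.640625, coefficient = 2
x_3 = 2.1875, f(x_3) = 4.785156, coefficient = 2
x_4 = 2.7500, f(x_4) = 7.562500, coefficient = 1

I ≈ (0.562500/2) × 24.921875 = 7.009277
Exact value: 6.890625
Error: 0.118652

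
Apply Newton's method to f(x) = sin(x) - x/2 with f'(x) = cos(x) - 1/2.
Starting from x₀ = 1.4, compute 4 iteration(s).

f(x) = sin(x) - x/2
f'(x) = cos(x) - 1/2
x₀ = 1.4

Newton-Raphson formula: x_{n+1} = x_n - f(x_n)/f'(x_n)

Iteration 1:
  f(1.400000) = 0.285450
  f'(1.400000) = -0.330033
  x_1 = 1.400000 - 0.285450/(-0.330033) = 2.264913
Iteration 2:
  f(2.264913) = -0.363838
  f'(2.264913) = -1.139707
  x_2 = 2.264913 - (-0.363838)/(-1.139707) = 1.945675
Iteration 3:
  f(1.945675) = -0.042286
  f'(1.945675) = -0.866160
  x_3 = 1.945675 - (-0.042286)/(-0.866160) = 1.896856
Iteration 4:
  f(1.896856) = -0.001116
  f'(1.896856) = -0.820312
  x_4 = 1.896856 - (-0.001116)/(-0.820312) = 1.895495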